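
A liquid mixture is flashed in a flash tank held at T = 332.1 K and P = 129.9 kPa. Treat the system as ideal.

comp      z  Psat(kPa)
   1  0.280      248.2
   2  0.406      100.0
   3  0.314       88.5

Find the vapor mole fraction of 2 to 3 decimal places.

y_2 = 0.332

Raoult's law: Kᵢ = Pᵢˢᵃᵗ/P = Pᵢˢᵃᵗ/129.9.
  K_1 = 248.2/129.9 = 1.91070, K_2 = 100.0/129.9 = 0.76982, K_3 = 88.5/129.9 = 0.68129
Material balance + equilibrium reduce to Σ zᵢ(Kᵢ−1)/(1+ψ(Kᵢ−1)) = 0.
Feasibility: ΣzᵢKᵢ = 1.061, Σzᵢ/Kᵢ = 1.135 — both > 1, two phases present.
Iterate (Newton) starting at ψ = 0.5:
  ψ = 0.500: g = -0.0494, g' = -0.182 → ψ = 0.229
  ψ = 0.229: g = 0.0044, g' = -0.220 → ψ = 0.249
Converged at ψ = 0.249.
Compositions from xᵢ = zᵢ/(1+ψ(Kᵢ−1)), yᵢ = Kᵢxᵢ:
  1: x = 0.228, y = 0.436
  2: x = 0.431, y = 0.332
  3: x = 0.341, y = 0.232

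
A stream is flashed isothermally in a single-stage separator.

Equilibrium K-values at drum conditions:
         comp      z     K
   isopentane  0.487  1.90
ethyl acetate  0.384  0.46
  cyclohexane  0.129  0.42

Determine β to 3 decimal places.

Let β = V/F and solve Σ zᵢ(Kᵢ−1)/(1+β(Kᵢ−1)) = 0.
Feasibility: ΣzᵢKᵢ = 1.156, Σzᵢ/Kᵢ = 1.398 — both > 1, two phases present.
Iterate (Newton) starting at β = 0.64:
  β = 0.640: g = -0.1577, g' = -0.530 → β = 0.342
  β = 0.342: g = -0.0127, g' = -0.467 → β = 0.315
Converged at β = 0.315.

β = 0.315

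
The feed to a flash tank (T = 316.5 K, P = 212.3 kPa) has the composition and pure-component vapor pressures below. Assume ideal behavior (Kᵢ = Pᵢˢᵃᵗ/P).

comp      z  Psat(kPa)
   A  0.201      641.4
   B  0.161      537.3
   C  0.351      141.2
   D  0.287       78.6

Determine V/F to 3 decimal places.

V/F = 0.400

Raoult's law: Kᵢ = Pᵢˢᵃᵗ/P = Pᵢˢᵃᵗ/212.3.
  K_A = 641.4/212.3 = 3.02120, K_B = 537.3/212.3 = 2.53085, K_C = 141.2/212.3 = 0.66510, K_D = 78.6/212.3 = 0.37023
Newton–Raphson from V/F = 0.57:
  V/F = 0.570: g = -0.1068, g' = -0.622 → V/F = 0.398
  V/F = 0.398: g = 0.0013, g' = -0.653 → V/F = 0.400
Converged at V/F = 0.400.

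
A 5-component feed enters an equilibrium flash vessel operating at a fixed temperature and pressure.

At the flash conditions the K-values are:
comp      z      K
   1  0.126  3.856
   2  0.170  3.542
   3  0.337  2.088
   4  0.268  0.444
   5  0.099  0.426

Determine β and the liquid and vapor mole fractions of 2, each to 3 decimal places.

Material balance + equilibrium reduce to Σ zᵢ(Kᵢ−1)/(1+β(Kᵢ−1)) = 0.
Feasibility: ΣzᵢKᵢ = 1.953, Σzᵢ/Kᵢ = 1.078 — both > 1, two phases present.
Newton–Raphson from β = 0.5:
  β = 0.500: g = 0.2899, g' = -0.778 → β = 0.873
  β = 0.873: g = 0.0220, g' = -0.739 → β = 0.903
  β = 0.903: g = -0.0003, g' = -0.757 → β = 0.902
Converged at β = 0.902.
Compositions from xᵢ = zᵢ/(1+β(Kᵢ−1)), yᵢ = Kᵢxᵢ:
  1: x = 0.035, y = 0.136
  2: x = 0.052, y = 0.183
  3: x = 0.170, y = 0.355
  4: x = 0.538, y = 0.239
  5: x = 0.205, y = 0.087

β = 0.902, x_2 = 0.052, y_2 = 0.183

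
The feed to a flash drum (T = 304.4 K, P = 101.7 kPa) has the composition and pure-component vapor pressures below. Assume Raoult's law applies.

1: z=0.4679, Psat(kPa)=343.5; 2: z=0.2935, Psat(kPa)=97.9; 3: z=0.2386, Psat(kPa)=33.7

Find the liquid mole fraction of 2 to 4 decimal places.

x_2 = 0.3030

Raoult's law: Kᵢ = Pᵢˢᵃᵗ/P = Pᵢˢᵃᵗ/101.7.
  K_1 = 343.5/101.7 = 3.377581, K_2 = 97.9/101.7 = 0.962635, K_3 = 33.7/101.7 = 0.331367
Let ψ = V/F and solve Σ zᵢ(Kᵢ−1)/(1+ψ(Kᵢ−1)) = 0.
Check two-phase: ΣzᵢKᵢ = 1.9420 > 1 and Σzᵢ/Kᵢ = 1.1635 > 1, so g(0) = 0.9420 > 0 and g(1) = -0.1635 < 0.
Newton–Raphson from ψ = 0.61:
  ψ = 0.6100: g = 0.17336, g' = -0.7452 → ψ = 0.8426
  ψ = 0.8426: g = -0.00634, g' = -0.8533 → ψ = 0.8352
Converged at ψ = 0.8352.
Compositions from xᵢ = zᵢ/(1+ψ(Kᵢ−1)), yᵢ = Kᵢxᵢ:
  1: x = 0.1567, y = 0.5293
  2: x = 0.3030, y = 0.2916
  3: x = 0.5403, y = 0.1790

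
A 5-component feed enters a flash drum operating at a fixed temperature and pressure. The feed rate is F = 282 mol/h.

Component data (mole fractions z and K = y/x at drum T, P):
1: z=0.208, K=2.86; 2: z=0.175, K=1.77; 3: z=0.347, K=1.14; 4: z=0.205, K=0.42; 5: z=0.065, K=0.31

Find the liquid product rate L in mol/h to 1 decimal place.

Material balance + equilibrium reduce to Σ zᵢ(Kᵢ−1)/(1+V/F(Kᵢ−1)) = 0.
g(0) = ΣzᵢKᵢ − 1 = 0.406 and g(1) = 1 − Σzᵢ/Kᵢ = -0.174, so a root lies in (0, 1).
Newton iteration, V/F⁰ = 0.37:
  V/F = 0.370: g = 0.1686, g' = -0.489 → V/F = 0.715
  V/F = 0.715: g = 0.0056, g' = -0.503 → V/F = 0.726
Converged at V/F = 0.726.
Then V = V/F·F = 0.7258·282 = 204.7 mol/h and L = F − V = 77.3 mol/h.

L = 77.3 mol/h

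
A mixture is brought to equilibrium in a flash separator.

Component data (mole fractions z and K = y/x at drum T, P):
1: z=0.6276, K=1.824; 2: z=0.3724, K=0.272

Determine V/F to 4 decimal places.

Newton–Raphson from V/F = 0.68:
  V/F = 0.6800: g = -0.20545, g' = -0.9491 → V/F = 0.4635
  V/F = 0.4635: g = -0.03497, g' = -0.6727 → V/F = 0.4115
  V/F = 0.4115: g = -0.00089, g' = -0.6400 → V/F = 0.4101
Converged at V/F = 0.4101.

V/F = 0.4101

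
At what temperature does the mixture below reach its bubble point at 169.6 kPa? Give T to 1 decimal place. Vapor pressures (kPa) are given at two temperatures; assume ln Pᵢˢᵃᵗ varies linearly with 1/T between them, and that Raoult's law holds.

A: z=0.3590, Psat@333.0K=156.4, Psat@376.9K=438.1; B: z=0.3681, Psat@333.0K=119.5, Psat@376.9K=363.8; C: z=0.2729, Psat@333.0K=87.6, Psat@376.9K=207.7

Bubble-point temperature: ΣzᵢPᵢˢᵃᵗ(T) = P. Interpolate ln Pᵢˢᵃᵗ = aᵢ + bᵢ/T.
  T = 333.0 K: ΣzᵢPᵢˢᵃᵗ = 124.04 kPa
  T = 376.9 K: ΣzᵢPᵢˢᵃᵗ = 347.87 kPa
  T = 354.9 K: ΣzᵢPᵢˢᵃᵗ = 214.01 kPa
  T = 343.9 K: ΣzᵢPᵢˢᵃᵗ = 164.10 kPa
  T = 349.4 K: ΣzᵢPᵢˢᵃᵗ = 187.78 kPa
  T = 346.6 K: ΣzᵢPᵢˢᵃᵗ = 175.42 kPa
Interpolating between 343.9 K and 346.6 K gives T ≈ 345.2 K.

T = 345.2 K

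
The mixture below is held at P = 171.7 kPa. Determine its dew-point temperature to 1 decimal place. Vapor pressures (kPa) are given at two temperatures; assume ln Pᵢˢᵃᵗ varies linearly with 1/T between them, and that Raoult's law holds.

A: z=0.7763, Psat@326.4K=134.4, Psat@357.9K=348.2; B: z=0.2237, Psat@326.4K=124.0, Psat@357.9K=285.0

T = 334.8 K

Dew-point temperature: Σzᵢ·P/Pᵢˢᵃᵗ(T) = 1. Interpolate ln Pᵢˢᵃᵗ = aᵢ + bᵢ/T.
  T = 326.4 K: ΣzᵢP/Pᵢˢᵃᵗ = 1.3015
  T = 357.9 K: ΣzᵢP/Pᵢˢᵃᵗ = 0.5176
  T = 342.1 K: ΣzᵢP/Pᵢˢᵃᵗ = 0.8044
  T = 334.2 K: ΣzᵢP/Pᵢˢᵃᵗ = 1.0189
  T = 338.1 K: ΣzᵢP/Pᵢˢᵃᵗ = 0.9054
  T = 336.1 K: ΣzᵢP/Pᵢˢᵃᵗ = 0.9616
Interpolating between 334.2 K and 336.1 K gives T ≈ 334.8 K.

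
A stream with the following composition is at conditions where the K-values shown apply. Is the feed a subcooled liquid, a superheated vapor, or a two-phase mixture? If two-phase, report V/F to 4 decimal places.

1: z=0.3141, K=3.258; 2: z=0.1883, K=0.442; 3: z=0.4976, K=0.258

ΣzᵢKᵢ = 1.2349; Σzᵢ/Kᵢ = 2.4511.
Both exceed 1, so a two-phase solution exists.
Rachford–Rice: g(ψ) = Σ zᵢ(Kᵢ−1)/(1+ψ(Kᵢ−1)) = 0.
Iterate (Newton) starting at ψ = 0.5:
  ψ = 0.5000: g = -0.39959, g' = -1.1585 → ψ = 0.1551
  ψ = 0.1551: g = -0.00698, g' = -1.2986 → ψ = 0.1497
Converged at ψ = 0.1497.

two-phase, V/F = 0.1497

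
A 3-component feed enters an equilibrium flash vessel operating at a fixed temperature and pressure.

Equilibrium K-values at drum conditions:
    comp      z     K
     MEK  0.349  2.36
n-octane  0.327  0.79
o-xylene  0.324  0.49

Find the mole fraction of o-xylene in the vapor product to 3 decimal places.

Material balance + equilibrium reduce to Σ zᵢ(Kᵢ−1)/(1+V/F(Kᵢ−1)) = 0.
Feasibility: ΣzᵢKᵢ = 1.241, Σzᵢ/Kᵢ = 1.223 — both > 1, two phases present.
Iterate (Newton) starting at V/F = 0.56:
  V/F = 0.560: g = -0.0397, g' = -0.392 → V/F = 0.459
  V/F = 0.459: g = 0.0006, g' = -0.406 → V/F = 0.460
Converged at V/F = 0.460.
Compositions from xᵢ = zᵢ/(1+V/F(Kᵢ−1)), yᵢ = Kᵢxᵢ:
  MEK: x = 0.215, y = 0.507
  n-octane: x = 0.362, y = 0.286
  o-xylene: x = 0.423, y = 0.207

y_o-xylene = 0.207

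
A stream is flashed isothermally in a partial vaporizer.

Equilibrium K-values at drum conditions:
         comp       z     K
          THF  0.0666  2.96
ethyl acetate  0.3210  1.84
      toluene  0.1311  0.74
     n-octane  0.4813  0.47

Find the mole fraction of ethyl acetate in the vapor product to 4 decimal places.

y_ethyl acetate = 0.5031

Rachford–Rice: g(ψ) = Σ zᵢ(Kᵢ−1)/(1+ψ(Kᵢ−1)) = 0.
g(0) = ΣzᵢKᵢ − 1 = 0.1110 and g(1) = 1 − Σzᵢ/Kᵢ = -0.3982, so a root lies in (0, 1).
Iterate (Newton) starting at ψ = 0.5:
  ψ = 0.5000: g = -0.13042, g' = -0.4396 → ψ = 0.2033
  ψ = 0.2033: g = 0.00178, g' = -0.4758 → ψ = 0.2070
Converged at ψ = 0.2070.
Compositions from xᵢ = zᵢ/(1+ψ(Kᵢ−1)), yᵢ = Kᵢxᵢ:
  THF: x = 0.0474, y = 0.1402
  ethyl acetate: x = 0.2734, y = 0.5031
  toluene: x = 0.1386, y = 0.1025
  n-octane: x = 0.5406, y = 0.2541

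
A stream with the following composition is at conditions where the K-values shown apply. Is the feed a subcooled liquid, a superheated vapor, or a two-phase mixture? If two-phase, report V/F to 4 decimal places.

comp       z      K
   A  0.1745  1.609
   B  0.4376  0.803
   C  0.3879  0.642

ΣzᵢKᵢ = 0.8812; Σzᵢ/Kᵢ = 1.2576.
Since ΣzᵢKᵢ < 1 the mixture is below its bubble point — single liquid phase.

subcooled liquid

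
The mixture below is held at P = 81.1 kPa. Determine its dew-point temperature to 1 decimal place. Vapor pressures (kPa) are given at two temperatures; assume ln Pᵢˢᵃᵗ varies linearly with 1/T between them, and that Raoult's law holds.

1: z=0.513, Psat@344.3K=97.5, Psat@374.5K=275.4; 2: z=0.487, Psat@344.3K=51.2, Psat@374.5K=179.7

T = 348.6 K

Dew-point temperature: Σzᵢ·P/Pᵢˢᵃᵗ(T) = 1. Interpolate ln Pᵢˢᵃᵗ = aᵢ + bᵢ/T.
  T = 344.3 K: ΣzᵢP/Pᵢˢᵃᵗ = 1.1981
  T = 374.5 K: ΣzᵢP/Pᵢˢᵃᵗ = 0.3709
  T = 359.4 K: ΣzᵢP/Pᵢˢᵃᵗ = 0.6495
  T = 351.9 K: ΣzᵢP/Pᵢˢᵃᵗ = 0.8742
  T = 348.1 K: ΣzᵢP/Pᵢˢᵃᵗ = 1.0216
  T = 350.0 K: ΣzᵢP/Pᵢˢᵃᵗ = 0.9446
Interpolating between 348.1 K and 350.0 K gives T ≈ 348.6 K.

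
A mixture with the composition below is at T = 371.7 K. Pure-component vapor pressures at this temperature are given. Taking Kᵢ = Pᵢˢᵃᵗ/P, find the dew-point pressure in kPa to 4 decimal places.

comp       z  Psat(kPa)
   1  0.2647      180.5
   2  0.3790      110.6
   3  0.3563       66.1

At the dew point ψ → 1, so Σzᵢ/Kᵢ = 1 with Kᵢ = Pᵢˢᵃᵗ/P ⇒ 1/P = Σzᵢ/Pᵢˢᵃᵗ.
1/P = 0.2647/180.5 + 0.3790/110.6 + 0.3563/66.1 = 0.0102836 ⇒ P = 97.2426 kPa

Pdew = 97.2426 kPa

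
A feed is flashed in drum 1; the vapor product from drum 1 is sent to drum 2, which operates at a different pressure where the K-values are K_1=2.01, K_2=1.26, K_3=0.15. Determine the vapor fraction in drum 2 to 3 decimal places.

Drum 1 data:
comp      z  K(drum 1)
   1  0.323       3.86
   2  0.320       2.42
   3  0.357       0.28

Drum 1:
Material balance + equilibrium reduce to Σ zᵢ(Kᵢ−1)/(1+ψ₁(Kᵢ−1)) = 0.
Check two-phase: ΣzᵢKᵢ = 2.121 > 1 and Σzᵢ/Kᵢ = 1.491 > 1, so g(0) = 1.121 > 0 and g(1) = -0.491 < 0.
Newton–Raphson from ψ₁ = 0.5:
  ψ₁ = 0.500: g = 0.2443, g' = -1.120 → ψ₁ = 0.718
  ψ₁ = 0.718: g = -0.0047, g' = -1.235 → ψ₁ = 0.714
Converged at ψ₁ = 0.714.
Drum-1 compositions:
  1: x = 0.106, y = 0.410
  2: x = 0.159, y = 0.384
  3: x = 0.735, y = 0.206
Drum-2 feed = drum-1 vapor: z₂ = (0.4097, 0.3845, 0.2058).
Drum 2:
Rachford–Rice: g(ψ₂) = Σ zᵢ(Kᵢ−1)/(1+ψ₂(Kᵢ−1)) = 0.
g(0) = ΣzᵢKᵢ − 1 = 0.339 and g(1) = 1 − Σzᵢ/Kᵢ = -0.881, so a root lies in (0, 1).
Newton iteration, ψ₂⁰ = 0.5:
  ψ₂ = 0.500: g = 0.0592, g' = -0.655 → ψ₂ = 0.590
  ψ₂ = 0.590: g = -0.0053, g' = -0.783 → ψ₂ = 0.584
Converged at ψ₂ = 0.584.
  1: x = 0.258, y = 0.518
  2: x = 0.334, y = 0.421
  3: x = 0.408, y = 0.061

V/F (drum 2) = 0.584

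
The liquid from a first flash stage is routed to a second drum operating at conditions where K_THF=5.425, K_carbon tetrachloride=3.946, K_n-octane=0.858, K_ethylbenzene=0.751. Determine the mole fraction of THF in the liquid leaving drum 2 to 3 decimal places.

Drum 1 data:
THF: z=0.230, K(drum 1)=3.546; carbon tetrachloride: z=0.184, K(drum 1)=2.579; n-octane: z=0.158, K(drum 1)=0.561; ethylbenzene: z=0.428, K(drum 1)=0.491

x_THF (drum 2) = 0.025

Drum 1:
Newton iteration, ψ₁⁰ = 0.5:
  ψ₁ = 0.500: g = 0.0389, g' = -0.681 → ψ₁ = 0.557
  ψ₁ = 0.557: g = 0.0008, g' = -0.654 → ψ₁ = 0.558
Converged at ψ₁ = 0.558.
Drum-1 compositions:
  THF: x = 0.095, y = 0.337
  carbon tetrachloride: x = 0.098, y = 0.252
  n-octane: x = 0.209, y = 0.117
  ethylbenzene: x = 0.598, y = 0.294
Drum-2 feed = drum-1 liquid: z₂ = (0.0950, 0.0978, 0.2093, 0.5979).
Drum 2:
Newton iteration, ψ₂⁰ = 0.5:
  ψ₂ = 0.500: g = 0.0453, g' = -0.372 → ψ₂ = 0.622
  ψ₂ = 0.622: g = 0.0051, g' = -0.295 → ψ₂ = 0.639
Converged at ψ₂ = 0.639.
  THF: x = 0.025, y = 0.135
  carbon tetrachloride: x = 0.034, y = 0.134
  n-octane: x = 0.230, y = 0.198
  ethylbenzene: x = 0.711, y = 0.534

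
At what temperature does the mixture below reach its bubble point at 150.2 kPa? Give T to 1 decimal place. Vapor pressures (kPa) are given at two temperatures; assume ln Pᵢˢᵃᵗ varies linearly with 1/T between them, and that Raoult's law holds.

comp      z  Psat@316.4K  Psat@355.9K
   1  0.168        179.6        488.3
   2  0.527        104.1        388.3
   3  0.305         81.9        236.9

Bubble-point temperature: ΣzᵢPᵢˢᵃᵗ(T) = P. Interpolate ln Pᵢˢᵃᵗ = aᵢ + bᵢ/T.
  T = 316.4 K: ΣzᵢPᵢˢᵃᵗ = 110.01 kPa
  T = 355.9 K: ΣzᵢPᵢˢᵃᵗ = 358.92 kPa
  T = 336.1 K: ΣzᵢPᵢˢᵃᵗ = 204.89 kPa
  T = 326.2 K: ΣzᵢPᵢˢᵃᵗ = 151.20 kPa
  T = 321.3 K: ΣzᵢPᵢˢᵃᵗ = 129.26 kPa
  T = 323.8 K: ΣzᵢPᵢˢᵃᵗ = 140.10 kPa
Interpolating between 323.8 K and 326.2 K gives T ≈ 326.0 K.

T = 326.0 K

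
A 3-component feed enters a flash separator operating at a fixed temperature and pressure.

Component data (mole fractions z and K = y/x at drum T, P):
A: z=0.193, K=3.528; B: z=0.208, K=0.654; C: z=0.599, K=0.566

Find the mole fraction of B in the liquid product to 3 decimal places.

Let ψ = V/F and solve Σ zᵢ(Kᵢ−1)/(1+ψ(Kᵢ−1)) = 0.
Check two-phase: ΣzᵢKᵢ = 1.156 > 1 and Σzᵢ/Kᵢ = 1.431 > 1, so g(0) = 0.156 > 0 and g(1) = -0.431 < 0.
Newton iteration, ψ⁰ = 0.5:
  ψ = 0.500: g = -0.2035, g' = -0.461 → ψ = 0.059
  ψ = 0.059: g = 0.0848, g' = -1.081 → ψ = 0.137
  ψ = 0.137: g = 0.0104, g' = -0.835 → ψ = 0.150
Converged at ψ = 0.150.
Compositions from xᵢ = zᵢ/(1+ψ(Kᵢ−1)), yᵢ = Kᵢxᵢ:
  A: x = 0.140, y = 0.494
  B: x = 0.219, y = 0.143
  C: x = 0.641, y = 0.363

x_B = 0.219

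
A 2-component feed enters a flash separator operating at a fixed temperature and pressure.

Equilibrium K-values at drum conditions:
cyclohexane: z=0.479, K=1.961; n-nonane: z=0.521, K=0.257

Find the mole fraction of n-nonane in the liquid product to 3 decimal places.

Let β = V/F and solve Σ zᵢ(Kᵢ−1)/(1+β(Kᵢ−1)) = 0.
g(0) = ΣzᵢKᵢ − 1 = 0.073 and g(1) = 1 − Σzᵢ/Kᵢ = -1.272, so a root lies in (0, 1).
Binary case is linear: z₁(K₁−1)(1+β(K₂−1)) + z₂(K₂−1)(1+β(K₁−1)) = 0
⇒ β = [z₁(K₁−1)+z₂(K₂−1)] / [−(K₁−1)(K₂−1)] = 0.0732/0.7140 = 0.103
Compositions from xᵢ = zᵢ/(1+β(Kᵢ−1)), yᵢ = Kᵢxᵢ:
  cyclohexane: x = 0.436, y = 0.855
  n-nonane: x = 0.564, y = 0.145

x_n-nonane = 0.564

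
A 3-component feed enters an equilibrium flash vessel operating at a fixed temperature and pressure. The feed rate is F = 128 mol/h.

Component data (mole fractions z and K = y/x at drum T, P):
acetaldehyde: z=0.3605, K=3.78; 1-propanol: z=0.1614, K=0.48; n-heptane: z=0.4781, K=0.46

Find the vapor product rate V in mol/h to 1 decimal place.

Let ψ = V/F and solve Σ zᵢ(Kᵢ−1)/(1+ψ(Kᵢ−1)) = 0.
Check two-phase: ΣzᵢKᵢ = 1.6601 > 1 and Σzᵢ/Kᵢ = 1.4710 > 1, so g(0) = 0.6601 > 0 and g(1) = -0.4710 < 0.
Iterate (Newton) starting at ψ = 0.5:
  ψ = 0.5000: g = -0.04775, g' = -0.8291 → ψ = 0.4424
  ψ = 0.4424: g = 0.00122, g' = -0.8746 → ψ = 0.4438
Converged at ψ = 0.4438.
Then V = ψ·F = 0.4438·128 = 56.8 mol/h and L = F − V = 71.2 mol/h.

V = 56.8 mol/h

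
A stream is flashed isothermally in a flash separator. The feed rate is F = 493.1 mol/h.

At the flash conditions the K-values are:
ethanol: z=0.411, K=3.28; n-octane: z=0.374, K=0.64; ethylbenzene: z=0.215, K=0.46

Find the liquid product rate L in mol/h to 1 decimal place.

L = 152.9 mol/h

Let ψ = V/F and solve Σ zᵢ(Kᵢ−1)/(1+ψ(Kᵢ−1)) = 0.
Check two-phase: ΣzᵢKᵢ = 1.686 > 1 and Σzᵢ/Kᵢ = 1.177 > 1, so g(0) = 0.686 > 0 and g(1) = -0.177 < 0.
Newton–Raphson from ψ = 0.5:
  ψ = 0.500: g = 0.1147, g' = -0.656 → ψ = 0.675
  ψ = 0.675: g = 0.0087, g' = -0.571 → ψ = 0.690
Converged at ψ = 0.690.
Then V = ψ·F = 0.6900·493.1 = 340.2 mol/h and L = F − V = 152.9 mol/h.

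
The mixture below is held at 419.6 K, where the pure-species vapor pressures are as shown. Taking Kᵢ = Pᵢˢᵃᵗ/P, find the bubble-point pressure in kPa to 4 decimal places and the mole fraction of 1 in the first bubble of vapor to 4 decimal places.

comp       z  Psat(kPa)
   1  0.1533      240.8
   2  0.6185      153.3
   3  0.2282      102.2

At the bubble point ψ → 0, so ΣzᵢKᵢ = 1 with Kᵢ = Pᵢˢᵃᵗ/P ⇒ P = ΣzᵢPᵢˢᵃᵗ.
P = 0.1533·240.8 + 0.6185·153.3 + 0.2282·102.2 = 155.0527 kPa
yᵢ = zᵢPᵢˢᵃᵗ/P ⇒ y_1 = 0.1533·240.8/155.0527 = 0.2381

Pbub = 155.0527 kPa, y_1 = 0.2381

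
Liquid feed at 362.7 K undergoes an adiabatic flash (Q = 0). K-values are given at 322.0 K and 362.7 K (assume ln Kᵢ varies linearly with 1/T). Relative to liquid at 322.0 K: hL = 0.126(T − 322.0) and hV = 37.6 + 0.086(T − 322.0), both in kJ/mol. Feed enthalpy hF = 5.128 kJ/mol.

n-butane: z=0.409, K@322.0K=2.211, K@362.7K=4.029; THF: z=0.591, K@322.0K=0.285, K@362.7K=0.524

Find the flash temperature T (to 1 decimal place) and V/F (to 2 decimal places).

T = 324.5 K, V/F = 0.13

Adiabatic flash: solve Rachford–Rice at each trial T, then check hF = ψ·hV(T) + (1−ψ)·hL(T).
  T = 322.0 K: K = (2.211, 0.285), RR gives ψ = 0.084, H_out = 3.158 kJ/mol
  T = 362.7 K: K = (4.029, 0.524), RR gives ψ = 0.664, H_out = 29.018 kJ/mol
  T = 342.4 K: K = (3.041, 0.394), RR gives ψ = 0.385, H_out = 16.735 kJ/mol
  T = 332.2 K: K = (2.606, 0.337), RR gives ψ = 0.248, H_out = 10.527 kJ/mol
  T = 327.1 K: K = (2.403, 0.310), RR gives ψ = 0.172, H_out = 7.065 kJ/mol
  T = 324.6 K: K = (2.308, 0.298), RR gives ψ = 0.130, H_out = 5.218 kJ/mol
  T = 323.3 K: K = (2.259, 0.291), RR gives ψ = 0.108, H_out = 4.208 kJ/mol
Linear interpolation between T = 323.3 (H_out = 4.208) and T = 324.6 (H_out = 5.218) on hF = 5.128 gives T ≈ 324.5 K, at which ψ = 0.13.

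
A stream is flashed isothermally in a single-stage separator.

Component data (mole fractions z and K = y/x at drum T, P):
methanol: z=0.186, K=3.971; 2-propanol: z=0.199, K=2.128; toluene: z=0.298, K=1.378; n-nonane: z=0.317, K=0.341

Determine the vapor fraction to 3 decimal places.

Material balance + equilibrium reduce to Σ zᵢ(Kᵢ−1)/(1+ψ(Kᵢ−1)) = 0.
Feasibility: ΣzᵢKᵢ = 1.681, Σzᵢ/Kᵢ = 1.286 — both > 1, two phases present.
Iterate (Newton) starting at ψ = 0.5:
  ψ = 0.500: g = 0.1490, g' = -0.706 → ψ = 0.711
  ψ = 0.711: g = -0.0023, g' = -0.761 → ψ = 0.708
Converged at ψ = 0.708.

ψ = 0.708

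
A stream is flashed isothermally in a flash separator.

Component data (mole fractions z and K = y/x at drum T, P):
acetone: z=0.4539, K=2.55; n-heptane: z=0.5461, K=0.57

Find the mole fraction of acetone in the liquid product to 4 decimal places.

Binary case is linear: z₁(K₁−1)(1+ψ(K₂−1)) + z₂(K₂−1)(1+ψ(K₁−1)) = 0
⇒ ψ = [z₁(K₁−1)+z₂(K₂−1)] / [−(K₁−1)(K₂−1)] = 0.46872/0.66650 = 0.7033
Compositions from xᵢ = zᵢ/(1+ψ(Kᵢ−1)), yᵢ = Kᵢxᵢ:
  acetone: x = 0.2172, y = 0.5538
  n-heptane: x = 0.7828, y = 0.4462

x_acetone = 0.2172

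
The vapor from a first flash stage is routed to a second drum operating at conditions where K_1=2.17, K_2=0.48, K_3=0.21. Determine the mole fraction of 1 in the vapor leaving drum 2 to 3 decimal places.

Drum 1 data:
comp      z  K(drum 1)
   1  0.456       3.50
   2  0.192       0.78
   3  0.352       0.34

y_1 (drum 2) = 0.800

Drum 1:
Let ψ₁ = V/F and solve Σ zᵢ(Kᵢ−1)/(1+ψ₁(Kᵢ−1)) = 0.
Check two-phase: ΣzᵢKᵢ = 1.865 > 1 and Σzᵢ/Kᵢ = 1.412 > 1, so g(0) = 0.865 > 0 and g(1) = -0.412 < 0.
Newton iteration, ψ₁⁰ = 0.5:
  ψ₁ = 0.500: g = 0.1125, g' = -0.916 → ψ₁ = 0.623
  ψ₁ = 0.623: g = 0.0025, g' = -0.890 → ψ₁ = 0.626
Converged at ψ₁ = 0.626.
Drum-1 compositions:
  1: x = 0.178, y = 0.623
  2: x = 0.223, y = 0.174
  3: x = 0.600, y = 0.204
Drum-2 feed = drum-1 vapor: z₂ = (0.6225, 0.1737, 0.2038).
Drum 2:
Let ψ₂ = V/F and solve Σ zᵢ(Kᵢ−1)/(1+ψ₂(Kᵢ−1)) = 0.
Feasibility: ΣzᵢKᵢ = 1.477, Σzᵢ/Kᵢ = 1.619 — both > 1, two phases present.
Newton–Raphson from ψ₂ = 0.68:
  ψ₂ = 0.680: g = -0.0820, g' = -0.971 → ψ₂ = 0.596
  ψ₂ = 0.596: g = -0.0056, g' = -0.848 → ψ₂ = 0.589
Converged at ψ₂ = 0.589.
  1: x = 0.369, y = 0.800
  2: x = 0.250, y = 0.120
  3: x = 0.381, y = 0.080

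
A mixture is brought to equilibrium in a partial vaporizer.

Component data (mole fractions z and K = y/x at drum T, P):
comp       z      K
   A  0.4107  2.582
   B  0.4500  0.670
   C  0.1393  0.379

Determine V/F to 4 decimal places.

V/F = 0.6213

Rachford–Rice: g(V/F) = Σ zᵢ(Kᵢ−1)/(1+V/F(Kᵢ−1)) = 0.
Check two-phase: ΣzᵢKᵢ = 1.4147 > 1 and Σzᵢ/Kᵢ = 1.1983 > 1, so g(0) = 0.4147 > 0 and g(1) = -0.1983 < 0.
Newton–Raphson from V/F = 0.6:
  V/F = 0.6000: g = 0.01029, g' = -0.4832 → V/F = 0.6213
Converged at V/F = 0.6213.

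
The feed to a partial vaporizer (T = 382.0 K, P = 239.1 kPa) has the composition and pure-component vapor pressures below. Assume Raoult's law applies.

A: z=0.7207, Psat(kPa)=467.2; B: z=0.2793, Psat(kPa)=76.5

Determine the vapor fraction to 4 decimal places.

Raoult's law: Kᵢ = Pᵢˢᵃᵗ/P = Pᵢˢᵃᵗ/239.1.
  K_A = 467.2/239.1 = 1.953994, K_B = 76.5/239.1 = 0.319950
Let ψ = V/F and solve Σ zᵢ(Kᵢ−1)/(1+ψ(Kᵢ−1)) = 0.
Check two-phase: ΣzᵢKᵢ = 1.4976 > 1 and Σzᵢ/Kᵢ = 1.2418 > 1, so g(0) = 0.4976 > 0 and g(1) = -0.2418 < 0.
Binary case is linear: z₁(K₁−1)(1+ψ(K₂−1)) + z₂(K₂−1)(1+ψ(K₁−1)) = 0
⇒ ψ = [z₁(K₁−1)+z₂(K₂−1)] / [−(K₁−1)(K₂−1)] = 0.49761/0.64876 = 0.7670

ψ = 0.7670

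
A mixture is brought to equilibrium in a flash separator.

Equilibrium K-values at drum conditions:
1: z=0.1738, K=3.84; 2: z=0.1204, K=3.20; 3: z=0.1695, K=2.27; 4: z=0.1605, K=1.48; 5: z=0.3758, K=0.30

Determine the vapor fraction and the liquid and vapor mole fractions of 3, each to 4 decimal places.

ψ = 0.6260, x_3 = 0.0944, y_3 = 0.2143

Rachford–Rice: g(ψ) = Σ zᵢ(Kᵢ−1)/(1+ψ(Kᵢ−1)) = 0.
Feasibility: ΣzᵢKᵢ = 1.7877, Σzᵢ/Kᵢ = 1.5187 — both > 1, two phases present.
Newton iteration, ψ⁰ = 0.5:
  ψ = 0.5000: g = 0.11918, g' = -0.9337 → ψ = 0.6276
  ψ = 0.6276: g = -0.00157, g' = -0.9762 → ψ = 0.6260
Converged at ψ = 0.6260.
Compositions from xᵢ = zᵢ/(1+ψ(Kᵢ−1)), yᵢ = Kᵢxᵢ:
  1: x = 0.0626, y = 0.2402
  2: x = 0.0506, y = 0.1621
  3: x = 0.0944, y = 0.2143
  4: x = 0.1234, y = 0.1827
  5: x = 0.6689, y = 0.2007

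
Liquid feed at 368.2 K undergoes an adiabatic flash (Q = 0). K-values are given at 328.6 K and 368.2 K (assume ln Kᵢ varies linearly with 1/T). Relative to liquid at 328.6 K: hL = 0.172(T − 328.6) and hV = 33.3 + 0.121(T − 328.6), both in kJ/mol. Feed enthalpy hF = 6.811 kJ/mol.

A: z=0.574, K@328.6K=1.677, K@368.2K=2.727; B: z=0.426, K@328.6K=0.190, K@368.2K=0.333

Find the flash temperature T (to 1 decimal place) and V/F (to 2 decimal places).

T = 333.3 K, V/F = 0.18

Adiabatic flash: solve Rachford–Rice at each trial T, then check hF = ψ·hV(T) + (1−ψ)·hL(T).
  T = 328.6 K: K = (1.677, 0.190), RR gives ψ = 0.079, H_out = 2.644 kJ/mol
  T = 368.2 K: K = (2.727, 0.333), RR gives ψ = 0.614, H_out = 26.014 kJ/mol
  T = 348.4 K: K = (2.168, 0.256), RR gives ψ = 0.406, H_out = 16.529 kJ/mol
  T = 338.5 K: K = (1.914, 0.221), RR gives ψ = 0.271, H_out = 10.593 kJ/mol
  T = 333.6 K: K = (1.795, 0.205), RR gives ψ = 0.186, H_out = 7.016 kJ/mol
  T = 331.1 K: K = (1.735, 0.198), RR gives ψ = 0.136, H_out = 4.941 kJ/mol
  T = 332.4 K: K = (1.766, 0.202), RR gives ψ = 0.163, H_out = 6.044 kJ/mol
Linear interpolation between T = 332.4 (H_out = 6.044) and T = 333.6 (H_out = 7.016) on hF = 6.811 gives T ≈ 333.3 K, at which ψ = 0.18.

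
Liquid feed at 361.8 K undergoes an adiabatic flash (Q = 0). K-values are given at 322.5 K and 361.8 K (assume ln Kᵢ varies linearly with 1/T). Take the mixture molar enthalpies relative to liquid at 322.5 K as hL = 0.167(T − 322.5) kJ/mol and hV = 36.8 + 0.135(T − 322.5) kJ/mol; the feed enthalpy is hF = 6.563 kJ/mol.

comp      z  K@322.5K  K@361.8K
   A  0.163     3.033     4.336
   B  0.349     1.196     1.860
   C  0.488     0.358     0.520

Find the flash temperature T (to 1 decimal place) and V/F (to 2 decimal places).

Adiabatic flash: solve Rachford–Rice at each trial T, then check hF = ψ·hV(T) + (1−ψ)·hL(T).
  T = 322.5 K: K = (3.033, 1.196, 0.358), RR gives ψ = 0.111, H_out = 4.084 kJ/mol
  T = 361.8 K: K = (4.336, 1.860, 0.520), RR gives ψ = 0.695, H_out = 31.280 kJ/mol
  T = 342.1 K: K = (3.662, 1.510, 0.436), RR gives ψ = 0.404, H_out = 17.890 kJ/mol
  T = 332.3 K: K = (3.342, 1.348, 0.396), RR gives ψ = 0.259, H_out = 11.078 kJ/mol
  T = 327.4 K: K = (3.186, 1.271, 0.377), RR gives ψ = 0.185, H_out = 7.603 kJ/mol
  T = 324.9 K: K = (3.108, 1.232, 0.367), RR gives ψ = 0.147, H_out = 5.813 kJ/mol
  T = 326.1 K: K = (3.145, 1.251, 0.372), RR gives ψ = 0.166, H_out = 6.673 kJ/mol
Linear interpolation between T = 324.9 (H_out = 5.813) and T = 326.1 (H_out = 6.673) on hF = 6.563 gives T ≈ 325.9 K, at which ψ = 0.16.

T = 325.9 K, V/F = 0.16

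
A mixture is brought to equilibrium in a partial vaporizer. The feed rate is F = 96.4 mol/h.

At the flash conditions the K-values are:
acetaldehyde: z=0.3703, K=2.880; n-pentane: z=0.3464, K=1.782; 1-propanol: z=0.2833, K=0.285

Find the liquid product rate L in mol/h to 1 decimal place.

L = 21.9 mol/h

Newton–Raphson from V/F = 0.49:
  V/F = 0.4900: g = 0.24640, g' = -0.8085 → V/F = 0.7948
  V/F = 0.7948: g = -0.02300, g' = -1.0680 → V/F = 0.7732
  V/F = 0.7732: g = -0.00048, g' = -1.0241 → V/F = 0.7728
Converged at V/F = 0.7728.
Then V = V/F·F = 0.7728·96.4 = 74.5 mol/h and L = F − V = 21.9 mol/h.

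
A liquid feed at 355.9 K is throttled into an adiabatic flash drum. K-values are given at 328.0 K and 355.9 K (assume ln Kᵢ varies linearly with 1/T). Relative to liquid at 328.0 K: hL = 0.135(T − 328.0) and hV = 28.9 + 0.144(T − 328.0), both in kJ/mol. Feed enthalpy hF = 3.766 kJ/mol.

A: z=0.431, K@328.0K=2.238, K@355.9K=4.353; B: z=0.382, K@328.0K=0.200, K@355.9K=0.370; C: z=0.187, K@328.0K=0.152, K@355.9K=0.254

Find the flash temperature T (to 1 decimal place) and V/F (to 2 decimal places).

Adiabatic flash: solve Rachford–Rice at each trial T, then check hF = ψ·hV(T) + (1−ψ)·hL(T).
  T = 328.0 K: K = (2.238, 0.200, 0.152), RR gives ψ = 0.069, H_out = 1.985 kJ/mol
  T = 355.9 K: K = (4.353, 0.370, 0.254), RR gives ψ = 0.473, H_out = 17.565 kJ/mol
  T = 341.9 K: K = (3.160, 0.275, 0.198), RR gives ψ = 0.311, H_out = 10.897 kJ/mol
  T = 334.9 K: K = (2.666, 0.235, 0.174), RR gives ψ = 0.207, H_out = 6.935 kJ/mol
  T = 331.4 K: K = (2.442, 0.217, 0.163), RR gives ψ = 0.143, H_out = 4.604 kJ/mol
  T = 329.7 K: K = (2.338, 0.208, 0.157), RR gives ψ = 0.108, H_out = 3.347 kJ/mol
Linear interpolation between T = 329.7 (H_out = 3.347) and T = 331.4 (H_out = 4.604) on hF = 3.766 gives T ≈ 330.3 K, at which ψ = 0.12.

T = 330.3 K, V/F = 0.12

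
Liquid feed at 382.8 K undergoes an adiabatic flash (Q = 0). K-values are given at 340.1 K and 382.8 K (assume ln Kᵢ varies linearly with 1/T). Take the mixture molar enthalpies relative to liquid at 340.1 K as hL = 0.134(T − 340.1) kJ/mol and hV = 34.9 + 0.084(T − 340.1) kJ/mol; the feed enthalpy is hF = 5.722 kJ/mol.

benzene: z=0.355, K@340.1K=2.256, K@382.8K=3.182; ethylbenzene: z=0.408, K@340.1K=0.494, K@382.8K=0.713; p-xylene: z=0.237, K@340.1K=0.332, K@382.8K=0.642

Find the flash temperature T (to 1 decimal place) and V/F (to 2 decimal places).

T = 343.0 K, V/F = 0.15

Adiabatic flash: solve Rachford–Rice at each trial T, then check hF = ψ·hV(T) + (1−ψ)·hL(T).
  T = 340.1 K: K = (2.256, 0.494, 0.332), RR gives ψ = 0.113, H_out = 3.957 kJ/mol
  T = 382.8 K: K = (3.182, 0.713, 0.642), RR gives ψ = 0.833, H_out = 33.028 kJ/mol
  T = 361.5 K: K = (2.708, 0.600, 0.471), RR gives ψ = 0.413, H_out = 16.825 kJ/mol
  T = 350.8 K: K = (2.478, 0.546, 0.398), RR gives ψ = 0.260, H_out = 10.363 kJ/mol
  T = 345.5 K: K = (2.367, 0.520, 0.364), RR gives ψ = 0.188, H_out = 7.221 kJ/mol
  T = 342.8 K: K = (2.311, 0.507, 0.348), RR gives ψ = 0.151, H_out = 5.602 kJ/mol
  T = 344.1 K: K = (2.338, 0.513, 0.356), RR gives ψ = 0.169, H_out = 6.384 kJ/mol
Linear interpolation between T = 342.8 (H_out = 5.602) and T = 344.1 (H_out = 6.384) on hF = 5.722 gives T ≈ 343.0 K, at which ψ = 0.15.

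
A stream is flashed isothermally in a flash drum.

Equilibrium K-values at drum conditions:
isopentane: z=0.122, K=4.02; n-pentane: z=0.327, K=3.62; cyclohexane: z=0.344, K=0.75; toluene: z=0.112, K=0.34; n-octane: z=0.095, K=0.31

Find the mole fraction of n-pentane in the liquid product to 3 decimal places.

x_n-pentane = 0.109

Material balance + equilibrium reduce to Σ zᵢ(Kᵢ−1)/(1+V/F(Kᵢ−1)) = 0.
g(0) = ΣzᵢKᵢ − 1 = 1.000 and g(1) = 1 − Σzᵢ/Kᵢ = -0.215, so a root lies in (0, 1).
Newton iteration, V/F⁰ = 0.34:
  V/F = 0.340: g = 0.3600, g' = -1.083 → V/F = 0.672
  V/F = 0.672: g = 0.0732, g' = -0.762 → V/F = 0.769
  V/F = 0.769: g = -0.0008, g' = -0.787 → V/F = 0.768
Converged at V/F = 0.768.
Compositions from xᵢ = zᵢ/(1+V/F(Kᵢ−1)), yᵢ = Kᵢxᵢ:
  isopentane: x = 0.037, y = 0.148
  n-pentane: x = 0.109, y = 0.393
  cyclohexane: x = 0.426, y = 0.319
  toluene: x = 0.227, y = 0.077
  n-octane: x = 0.202, y = 0.063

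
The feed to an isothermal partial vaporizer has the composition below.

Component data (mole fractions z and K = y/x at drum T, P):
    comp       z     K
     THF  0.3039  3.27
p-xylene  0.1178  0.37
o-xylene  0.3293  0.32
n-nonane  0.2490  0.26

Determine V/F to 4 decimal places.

V/F = 0.1317

Newton–Raphson from V/F = 0.5:
  V/F = 0.5000: g = -0.41698, g' = -1.1363 → V/F = 0.1330
  V/F = 0.1330: g = -0.00173, g' = -1.3313 → V/F = 0.1317
Converged at V/F = 0.1317.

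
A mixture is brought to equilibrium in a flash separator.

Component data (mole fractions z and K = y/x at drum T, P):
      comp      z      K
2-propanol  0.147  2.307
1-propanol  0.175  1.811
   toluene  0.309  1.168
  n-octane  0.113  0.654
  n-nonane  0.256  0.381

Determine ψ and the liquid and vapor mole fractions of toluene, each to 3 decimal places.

Material balance + equilibrium reduce to Σ zᵢ(Kᵢ−1)/(1+ψ(Kᵢ−1)) = 0.
g(0) = ΣzᵢKᵢ − 1 = 0.188 and g(1) = 1 − Σzᵢ/Kᵢ = -0.270, so a root lies in (0, 1).
Newton iteration, ψ⁰ = 0.5:
  ψ = 0.500: g = -0.0117, g' = -0.383 → ψ = 0.469
Converged at ψ = 0.469.
Compositions from xᵢ = zᵢ/(1+ψ(Kᵢ−1)), yᵢ = Kᵢxᵢ:
  2-propanol: x = 0.091, y = 0.210
  1-propanol: x = 0.127, y = 0.230
  toluene: x = 0.286, y = 0.335
  n-octane: x = 0.135, y = 0.088
  n-nonane: x = 0.361, y = 0.137

ψ = 0.469, x_toluene = 0.286, y_toluene = 0.335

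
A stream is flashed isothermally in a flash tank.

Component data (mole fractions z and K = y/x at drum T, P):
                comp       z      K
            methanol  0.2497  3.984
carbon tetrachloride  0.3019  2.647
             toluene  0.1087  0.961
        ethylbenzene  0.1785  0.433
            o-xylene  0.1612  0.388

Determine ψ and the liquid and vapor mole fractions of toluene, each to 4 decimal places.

Newton iteration, ψ⁰ = 0.5:
  ψ = 0.5000: g = 0.28394, g' = -0.8416 → ψ = 0.8374
  ψ = 0.8374: g = 0.02251, g' = -0.7885 → ψ = 0.8659
  ψ = 0.8659: g = -0.00026, g' = -0.8071 → ψ = 0.8656
Converged at ψ = 0.8656.
Compositions from xᵢ = zᵢ/(1+ψ(Kᵢ−1)), yᵢ = Kᵢxᵢ:
  methanol: x = 0.0697, y = 0.2776
  carbon tetrachloride: x = 0.1245, y = 0.3294
  toluene: x = 0.1125, y = 0.1081
  ethylbenzene: x = 0.3506, y = 0.1518
  o-xylene: x = 0.3428, y = 0.1330

ψ = 0.8656, x_toluene = 0.1125, y_toluene = 0.1081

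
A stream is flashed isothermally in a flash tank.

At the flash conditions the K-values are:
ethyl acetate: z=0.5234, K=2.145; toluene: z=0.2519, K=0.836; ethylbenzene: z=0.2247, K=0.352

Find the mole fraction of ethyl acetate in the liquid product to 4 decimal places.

Newton–Raphson from ψ = 0.38:
  ψ = 0.3800: g = 0.18037, g' = -0.5070 → ψ = 0.7358
Converged at ψ = 0.7358.
Compositions from xᵢ = zᵢ/(1+ψ(Kᵢ−1)), yᵢ = Kᵢxᵢ:
  ethyl acetate: x = 0.2841, y = 0.6093
  toluene: x = 0.2865, y = 0.2395
  ethylbenzene: x = 0.4295, y = 0.1512

x_ethyl acetate = 0.2841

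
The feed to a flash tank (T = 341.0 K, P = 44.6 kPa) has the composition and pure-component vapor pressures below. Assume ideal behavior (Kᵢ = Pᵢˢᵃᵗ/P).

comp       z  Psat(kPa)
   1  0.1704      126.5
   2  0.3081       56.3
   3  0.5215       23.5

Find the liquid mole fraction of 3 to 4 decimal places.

Raoult's law: Kᵢ = Pᵢˢᵃᵗ/P = Pᵢˢᵃᵗ/44.6.
  K_1 = 126.5/44.6 = 2.836323, K_2 = 56.3/44.6 = 1.262332, K_3 = 23.5/44.6 = 0.526906
Let β = V/F and solve Σ zᵢ(Kᵢ−1)/(1+β(Kᵢ−1)) = 0.
Check two-phase: ΣzᵢKᵢ = 1.1470 > 1 and Σzᵢ/Kᵢ = 1.2939 > 1, so g(0) = 0.1470 > 0 and g(1) = -0.2939 < 0.
Newton–Raphson from β = 0.5:
  β = 0.5000: g = -0.08858, g' = -0.3730 → β = 0.2625
  β = 0.2625: g = 0.00504, g' = -0.4323 → β = 0.2742
  β = 0.2742: g = 0.00003, g' = -0.4268 → β = 0.2743
Converged at β = 0.2743.
Compositions from xᵢ = zᵢ/(1+β(Kᵢ−1)), yᵢ = Kᵢxᵢ:
  1: x = 0.1133, y = 0.3214
  2: x = 0.2874, y = 0.3628
  3: x = 0.5993, y = 0.3157

x_3 = 0.5993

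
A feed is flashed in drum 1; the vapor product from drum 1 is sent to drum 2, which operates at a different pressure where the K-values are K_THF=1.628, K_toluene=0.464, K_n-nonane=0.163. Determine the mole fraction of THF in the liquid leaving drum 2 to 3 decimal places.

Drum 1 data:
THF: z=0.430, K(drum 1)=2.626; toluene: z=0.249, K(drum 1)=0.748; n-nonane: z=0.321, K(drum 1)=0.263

Drum 1:
Newton–Raphson from ψ₁ = 0.5:
  ψ₁ = 0.500: g = -0.0608, g' = -0.804 → ψ₁ = 0.424
  ψ₁ = 0.424: g = -0.0008, g' = -0.787 → ψ₁ = 0.423
Converged at ψ₁ = 0.423.
Drum-1 compositions:
  THF: x = 0.255, y = 0.669
  toluene: x = 0.279, y = 0.208
  n-nonane: x = 0.467, y = 0.123
Drum-2 feed = drum-1 vapor: z₂ = (0.6688, 0.2085, 0.1227).
Drum 2:
Let ψ₂ = V/F and solve Σ zᵢ(Kᵢ−1)/(1+ψ₂(Kᵢ−1)) = 0.
g(0) = ΣzᵢKᵢ − 1 = 0.206 and g(1) = 1 − Σzᵢ/Kᵢ = -0.613, so a root lies in (0, 1).
Newton–Raphson from ψ₂ = 0.37:
  ψ₂ = 0.370: g = 0.0526, g' = -0.447 → ψ₂ = 0.488
  ψ₂ = 0.488: g = -0.0033, g' = -0.510 → ψ₂ = 0.481
Converged at ψ₂ = 0.481.
  THF: x = 0.514, y = 0.836
  toluene: x = 0.281, y = 0.130
  n-nonane: x = 0.205, y = 0.033

x_THF (drum 2) = 0.514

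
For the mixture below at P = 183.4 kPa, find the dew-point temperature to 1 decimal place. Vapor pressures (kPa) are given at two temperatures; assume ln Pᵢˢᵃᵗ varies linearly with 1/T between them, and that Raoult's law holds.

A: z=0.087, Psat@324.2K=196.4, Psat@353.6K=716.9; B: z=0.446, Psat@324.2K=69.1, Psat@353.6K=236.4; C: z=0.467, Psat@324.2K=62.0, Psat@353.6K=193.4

Dew-point temperature: Σzᵢ·P/Pᵢˢᵃᵗ(T) = 1. Interpolate ln Pᵢˢᵃᵗ = aᵢ + bᵢ/T.
  T = 324.2 K: ΣzᵢP/Pᵢˢᵃᵗ = 2.6464
  T = 353.6 K: ΣzᵢP/Pᵢˢᵃᵗ = 0.8111
  T = 338.9 K: ΣzᵢP/Pᵢˢᵃᵗ = 1.4276
  T = 346.2 K: ΣzᵢP/Pᵢˢᵃᵗ = 1.0716
  T = 349.9 K: ΣzᵢP/Pᵢˢᵃᵗ = 0.9309
  T = 348.0 K: ΣzᵢP/Pᵢˢᵃᵗ = 1.0003
Interpolating between 348.0 K and 349.9 K gives T ≈ 348.0 K.

T = 348.0 K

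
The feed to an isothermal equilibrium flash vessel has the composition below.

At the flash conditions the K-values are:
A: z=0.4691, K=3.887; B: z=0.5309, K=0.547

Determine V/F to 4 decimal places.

Binary case is linear: z₁(K₁−1)(1+V/F(K₂−1)) + z₂(K₂−1)(1+V/F(K₁−1)) = 0
⇒ V/F = [z₁(K₁−1)+z₂(K₂−1)] / [−(K₁−1)(K₂−1)] = 1.11379/1.30781 = 0.8516

V/F = 0.8516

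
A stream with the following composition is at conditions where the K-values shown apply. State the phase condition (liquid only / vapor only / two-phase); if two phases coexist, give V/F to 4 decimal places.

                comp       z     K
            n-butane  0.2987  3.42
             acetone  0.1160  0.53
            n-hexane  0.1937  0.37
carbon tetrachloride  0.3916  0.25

ΣzᵢKᵢ = 1.2526; Σzᵢ/Kᵢ = 2.3961.
Both exceed 1, so a two-phase solution exists.
Rachford–Rice: g(ψ) = Σ zᵢ(Kᵢ−1)/(1+ψ(Kᵢ−1)) = 0.
Iterate (Newton) starting at ψ = 0.6:
  ψ = 0.6000: g = -0.51132, g' = -1.2676 → ψ = 0.1966
  ψ = 0.1966: g = -0.05404, g' = -1.2375 → ψ = 0.1529
  ψ = 0.1529: g = 0.00205, g' = -1.3368 → ψ = 0.1545
Converged at ψ = 0.1545.

two-phase, V/F = 0.1545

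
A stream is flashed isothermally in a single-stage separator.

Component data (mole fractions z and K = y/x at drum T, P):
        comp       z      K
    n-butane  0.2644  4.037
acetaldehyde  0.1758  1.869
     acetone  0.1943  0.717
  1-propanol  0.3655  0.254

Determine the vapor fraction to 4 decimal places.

Material balance + equilibrium reduce to Σ zᵢ(Kᵢ−1)/(1+ψ(Kᵢ−1)) = 0.
g(0) = ΣzᵢKᵢ − 1 = 0.6281 and g(1) = 1 − Σzᵢ/Kᵢ = -0.8695, so a root lies in (0, 1).
Newton–Raphson from ψ = 0.5:
  ψ = 0.5000: g = -0.07359, g' = -0.9875 → ψ = 0.4255
  ψ = 0.4255: g = -0.00012, g' = -0.9916 → ψ = 0.4254
Converged at ψ = 0.4254.

ψ = 0.4254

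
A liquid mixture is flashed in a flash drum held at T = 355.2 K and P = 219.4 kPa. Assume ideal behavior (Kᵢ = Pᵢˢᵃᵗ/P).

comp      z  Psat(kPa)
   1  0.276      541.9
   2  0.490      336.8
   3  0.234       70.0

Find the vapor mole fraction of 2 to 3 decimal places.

y_2 = 0.521

Raoult's law: Kᵢ = Pᵢˢᵃᵗ/P = Pᵢˢᵃᵗ/219.4.
  K_1 = 541.9/219.4 = 2.46992, K_2 = 336.8/219.4 = 1.53510, K_3 = 70.0/219.4 = 0.31905
Material balance + equilibrium reduce to Σ zᵢ(Kᵢ−1)/(1+ψ(Kᵢ−1)) = 0.
g(0) = ΣzᵢKᵢ − 1 = 0.509 and g(1) = 1 − Σzᵢ/Kᵢ = -0.164, so a root lies in (0, 1).
Newton iteration, ψ⁰ = 0.55:
  ψ = 0.550: g = 0.1722, g' = -0.543 → ψ = 0.867
  ψ = 0.867: g = -0.0314, g' = -0.827 → ψ = 0.829
  ψ = 0.829: g = -0.0013, g' = -0.760 → ψ = 0.827
Converged at ψ = 0.827.
Compositions from xᵢ = zᵢ/(1+ψ(Kᵢ−1)), yᵢ = Kᵢxᵢ:
  1: x = 0.125, y = 0.308
  2: x = 0.340, y = 0.521
  3: x = 0.536, y = 0.171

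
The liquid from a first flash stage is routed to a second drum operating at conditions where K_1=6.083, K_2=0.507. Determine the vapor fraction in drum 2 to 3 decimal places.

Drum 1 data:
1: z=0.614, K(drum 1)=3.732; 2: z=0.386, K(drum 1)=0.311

V/F (drum 2) = 0.251

Drum 1:
Material balance + equilibrium reduce to Σ zᵢ(Kᵢ−1)/(1+ψ₁(Kᵢ−1)) = 0.
g(0) = ΣzᵢKᵢ − 1 = 1.411 and g(1) = 1 − Σzᵢ/Kᵢ = -0.406, so a root lies in (0, 1).
Newton iteration, ψ₁⁰ = 0.49:
  ψ₁ = 0.490: g = 0.3158, g' = -1.256 → ψ₁ = 0.741
  ψ₁ = 0.741: g = 0.0106, g' = -1.267 → ψ₁ = 0.750
Converged at ψ₁ = 0.750.
Drum-1 compositions:
  1: x = 0.201, y = 0.752
  2: x = 0.799, y = 0.248
Drum-2 feed = drum-1 liquid: z₂ = (0.2014, 0.7986).
Drum 2:
Rachford–Rice: g(ψ₂) = Σ zᵢ(Kᵢ−1)/(1+ψ₂(Kᵢ−1)) = 0.
Check two-phase: ΣzᵢKᵢ = 1.630 > 1 and Σzᵢ/Kᵢ = 1.608 > 1, so g(0) = 0.630 > 0 and g(1) = -0.608 < 0.
Binary case is linear: z₁(K₁−1)(1+ψ₂(K₂−1)) + z₂(K₂−1)(1+ψ₂(K₁−1)) = 0
⇒ ψ₂ = [z₁(K₁−1)+z₂(K₂−1)] / [−(K₁−1)(K₂−1)] = 0.6300/2.5059 = 0.251
  1: x = 0.088, y = 0.538
  2: x = 0.912, y = 0.462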